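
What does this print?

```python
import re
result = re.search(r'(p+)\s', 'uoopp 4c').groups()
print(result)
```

('pp',)

The pattern matches one or more of a literal 'p' (captured); then whitespace.
`search` walks the string left to right and returns the first match it finds.
The match spans [3:6] → 'pp '.
Captured: group 1 = 'pp'.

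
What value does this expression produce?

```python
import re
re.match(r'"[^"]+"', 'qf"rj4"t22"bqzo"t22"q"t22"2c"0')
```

`re.match` won't scan ahead — the pattern has to work from the very first character.
Here the pattern fails at index 0, so the call returns None.

None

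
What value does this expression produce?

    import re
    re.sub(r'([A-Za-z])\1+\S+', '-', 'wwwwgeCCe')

The backreference `\1` re-matches whatever the first group consumed, character for character.
Matches: at [0:9] → 'wwwwgeCCe'.
Each match is replaced by '-'.

'-'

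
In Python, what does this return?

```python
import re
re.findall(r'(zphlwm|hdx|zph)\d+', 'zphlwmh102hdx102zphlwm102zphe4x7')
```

Walking the string: at [10:16] match 'hdx102', group 1 = 'hdx'; at [16:25] match 'zphlwm102', group 1 = 'zphlwm'.
`findall` collects group 1 from each match (2 total).

['hdx', 'zphlwm']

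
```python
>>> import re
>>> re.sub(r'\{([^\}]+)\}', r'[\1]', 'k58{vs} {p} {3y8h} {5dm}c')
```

'k58[vs] [p] [3y8h] [5dm]c'

Matches: at [3:7] → '{vs}'; at [8:11] → '{p}'; at [12:18] → '{3y8h}'; at [19:24] → '{5dm}'.
`\1` in the replacement pulls in group 1's text for each match.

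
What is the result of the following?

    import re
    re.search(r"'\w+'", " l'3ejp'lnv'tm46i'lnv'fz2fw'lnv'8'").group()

"'3ejp'"

The match spans [2:8] → "'3ejp'".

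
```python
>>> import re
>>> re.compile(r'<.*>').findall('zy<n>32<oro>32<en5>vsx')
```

Walking the string: at [2:19] → '<n>32<oro>32<en5>'.
No capturing groups, so `findall` returns the 1 full match string.

['<n>32<oro>32<en5>']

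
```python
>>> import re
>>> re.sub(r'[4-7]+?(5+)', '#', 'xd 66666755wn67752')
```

This matches one or more of a character in [4-7] (lazy); then one or more of a literal '5' (captured).
`sub` substitutes '#' at each match site.

'xd #wn#2'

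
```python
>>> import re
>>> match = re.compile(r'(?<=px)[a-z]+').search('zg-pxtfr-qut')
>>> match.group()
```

'tfr'

The lookaround is zero-width — it requires the adjacent text to match without consuming it, so the asserted text isn't part of the match.
Unlike `match`, `search` isn't anchored — it looks for the pattern anywhere in the string.
The match spans [5:8] → 'tfr'.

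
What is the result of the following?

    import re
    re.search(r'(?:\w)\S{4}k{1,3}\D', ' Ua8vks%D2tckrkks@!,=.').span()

The pattern matches a word character (non-capturing group); then exactly 4 of a non-whitespace character, then 1 to 3 of a literal 'k', then a non-digit.
`search` walks the string left to right and returns the first match it finds.
The match spans [9:17] → '2tckrkks'.

(9, 17)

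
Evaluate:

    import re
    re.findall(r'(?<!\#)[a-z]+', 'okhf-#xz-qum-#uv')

The negative lookaround is zero-width — it rules out positions where the adjacent text would match, without consuming anything.
Since nothing is captured, `findall` lists the 4 matched substrings directly.

['okhf', 'z', 'qum', 'v']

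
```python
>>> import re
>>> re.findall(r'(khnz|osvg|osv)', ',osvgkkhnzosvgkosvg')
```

['osvg', 'khnz', 'osvg', 'osvg']

Branches in `(...|...)` are attempted left-to-right; the first branch that allows the whole pattern to succeed is taken.
Because there's exactly one group, `findall` drops the full match and keeps group 1 from each hit.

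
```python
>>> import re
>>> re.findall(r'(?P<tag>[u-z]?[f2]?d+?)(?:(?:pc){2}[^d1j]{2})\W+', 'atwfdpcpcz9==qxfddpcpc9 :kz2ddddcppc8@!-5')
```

['wfd', 'xfdd']

The pattern matches optionally a character in [u-z], then optionally one of [f2], then one or more of the literal 'd' (lazy) (captured as 'tag'); then the literal 'pc' repeated 2 times, then exactly 2 of any character except [d1j] (non-capturing group); then one or more of a non-word character.
With a single group, `findall` returns only what that group captured — 2 items.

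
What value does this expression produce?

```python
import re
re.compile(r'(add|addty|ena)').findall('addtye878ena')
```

Alternation isn't longest-match — the leftmost alternative that fits at this position is chosen.
Because there's exactly one group, `findall` drops the full match and keeps group 1 from each hit.

['add', 'ena']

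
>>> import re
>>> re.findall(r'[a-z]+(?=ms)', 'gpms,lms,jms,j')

The lookaround is zero-width — it requires the adjacent text to match without consuming it, so the asserted text isn't part of the match.
Scanning left to right: at [0:2] → 'gp'; at [5:6] → 'l'; at [9:10] → 'j'.
With no groups in the pattern, `findall` gives back each whole match — 3 here.

['gp', 'l', 'j']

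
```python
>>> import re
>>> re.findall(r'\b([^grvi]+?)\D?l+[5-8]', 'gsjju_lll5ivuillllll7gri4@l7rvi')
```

The pattern matches a word boundary (`\b`, zero-width); then one or more of any character except [grvi] (lazy) (captured); then optionally a non-digit, then one or more of a literal 'l', then a character in [5-8].
Walking the string: at [25:28] match '@l7', group 1 = '@'.
Because there's exactly one group, `findall` drops the full match and keeps group 1 from the one hit.

['@']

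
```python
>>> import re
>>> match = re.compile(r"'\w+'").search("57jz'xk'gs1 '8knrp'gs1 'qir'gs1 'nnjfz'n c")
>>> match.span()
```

`re.search` tries every starting position until one works.
The match spans [4:8] → "'xk'".

(4, 8)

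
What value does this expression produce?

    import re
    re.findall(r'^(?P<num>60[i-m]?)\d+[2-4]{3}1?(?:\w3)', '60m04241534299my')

['60m']

One capturing group, so `findall` returns just the captured substring from the one match — 1 in all.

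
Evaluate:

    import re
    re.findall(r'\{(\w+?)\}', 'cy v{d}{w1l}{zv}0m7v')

Scanning left to right: at [4:7] match '{d}', group 1 = 'd'; at [7:12] match '{w1l}', group 1 = 'w1l'; at [12:16] match '{zv}', group 1 = 'zv'.
One capturing group, so `findall` returns just the captured substring from each match — 3 in all.

['d', 'w1l', 'zv']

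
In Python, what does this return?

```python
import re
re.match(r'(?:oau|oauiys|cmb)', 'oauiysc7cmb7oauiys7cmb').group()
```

'oau'

With `match`, the pattern is implicitly anchored at the beginning.
The match spans [0:3] → 'oau'.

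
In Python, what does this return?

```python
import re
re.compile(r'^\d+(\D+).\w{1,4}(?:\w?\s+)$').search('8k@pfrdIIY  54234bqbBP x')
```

None

This matches anchored at the start of the string; then one or more of a digit; then one or more of a non-digit (captured); then any character, then 1 to 4 of a word character; then optionally a word character, then one or more of whitespace (non-capturing group); then anchored at the end.
`re.search` tries every starting position until one works.
Here nothing in the string fits, so the call returns None.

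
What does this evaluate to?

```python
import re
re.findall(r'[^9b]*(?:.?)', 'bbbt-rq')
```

['b', 'b', 'b', 't-rq', '']

Pattern: zero or more of any character except [9b]; then optionally any character (non-capturing group).
Since nothing is captured, `findall` lists the 5 matched substrings directly.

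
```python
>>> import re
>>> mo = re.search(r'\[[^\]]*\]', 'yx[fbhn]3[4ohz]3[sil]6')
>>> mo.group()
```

'[fbhn]'

The match spans [2:8] → '[fbhn]'.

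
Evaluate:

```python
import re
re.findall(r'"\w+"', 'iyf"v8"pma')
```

['"v8"']

`findall` yields the raw match text (1 of them) because the pattern has no groups.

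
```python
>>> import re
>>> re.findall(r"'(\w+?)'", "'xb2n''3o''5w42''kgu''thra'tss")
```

`findall` collects group 1 from each match (5 total).

['xb2n', '3o', '5w42', 'kgu', 'thra']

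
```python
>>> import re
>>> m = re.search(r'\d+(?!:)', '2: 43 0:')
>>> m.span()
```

A negative assertion filters positions out without eating any characters.
Unlike `match`, `search` isn't anchored — it looks for the pattern anywhere in the string.
The match spans [3:5] → '43'.

(3, 5)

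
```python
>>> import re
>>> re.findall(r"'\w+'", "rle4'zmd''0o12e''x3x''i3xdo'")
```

Matches: at [4:9] → "'zmd'"; at [9:16] → "'0o12e'"; at [16:21] → "'x3x'"; at [21:28] → "'i3xdo'".
No capturing groups, so `findall` returns the 4 full match strings.

["'zmd'", "'0o12e'", "'x3x'", "'i3xdo'"]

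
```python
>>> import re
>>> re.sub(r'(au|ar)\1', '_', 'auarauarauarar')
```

'auarauarau_'

The backreference `\1` re-matches whatever the first group consumed, character for character.
Each match is replaced by '_'.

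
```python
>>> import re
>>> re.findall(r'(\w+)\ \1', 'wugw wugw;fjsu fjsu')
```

['wugw', 'fjsu']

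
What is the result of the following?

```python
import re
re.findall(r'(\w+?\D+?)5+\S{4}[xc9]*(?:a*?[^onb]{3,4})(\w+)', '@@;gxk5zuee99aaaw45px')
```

[('gxk', '45px')]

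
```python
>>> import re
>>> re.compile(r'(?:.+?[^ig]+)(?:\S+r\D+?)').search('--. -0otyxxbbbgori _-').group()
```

Pattern: one or more of any character (lazy), then one or more of any character except [ig] (non-capturing group); then one or more of a non-whitespace character, then the literal 'r', then one or more of a non-digit (lazy) (non-capturing group).
With the lazy modifier that quantifier settles for the fewest repetitions that let the rest of the pattern succeed (the atoms after it are unaffected and can still be greedy).
`re.search` scans for the first position where the pattern succeeds.
The match spans [0:18] → '--. -0otyxxbbbgori'.

'--. -0otyxxbbbgori'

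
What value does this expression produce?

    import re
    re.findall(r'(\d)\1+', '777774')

['7']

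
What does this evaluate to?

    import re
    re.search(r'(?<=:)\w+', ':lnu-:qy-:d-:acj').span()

(1, 4)

Because the assertion is zero-width, the text it checks is not consumed and won't appear in the result.
`re.search` tries every starting position until one works.
The match spans [1:4] → 'lnu'.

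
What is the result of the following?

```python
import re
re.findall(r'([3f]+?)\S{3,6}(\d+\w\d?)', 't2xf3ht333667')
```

[('f', '667')]

Pattern: one or more of one of [3f] (lazy) (captured); then 3 to 6 of a non-whitespace character; then one or more of a digit, then a word character, then optionally a digit (captured).
With the lazy modifier that quantifier settles for the fewest repetitions that let the rest of the pattern succeed (the atoms after it are unaffected and can still be greedy).
Matches: at [3:13] match 'f3ht333667', groups = ('f', '667').
`findall` packs the 2 group values into a tuple for every match.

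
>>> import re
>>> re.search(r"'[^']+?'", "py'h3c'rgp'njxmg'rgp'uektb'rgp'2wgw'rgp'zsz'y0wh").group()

"'h3c'"

The match spans [2:7] → "'h3c'".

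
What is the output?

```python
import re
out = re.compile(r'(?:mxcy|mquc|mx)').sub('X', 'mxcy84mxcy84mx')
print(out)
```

Alternation tries branches left to right and keeps the first one that lets the overall match succeed at that position.
`sub` substitutes 'X' at each match site.

X84X84X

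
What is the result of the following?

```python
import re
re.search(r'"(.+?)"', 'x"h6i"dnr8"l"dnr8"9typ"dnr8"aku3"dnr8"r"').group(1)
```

The match spans [1:6] → '"h6i"'.
Captured: group 1 = 'h6i'.

'h6i'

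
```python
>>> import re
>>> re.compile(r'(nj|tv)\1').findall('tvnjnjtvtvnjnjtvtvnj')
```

A backreference is literal: `\1` must see the identical characters the first group matched.
Matches: at [2:6] match 'njnj', group 1 = 'nj'; at [6:10] match 'tvtv', group 1 = 'tv'; at [10:14] match 'njnj', group 1 = 'nj'; at [14:18] match 'tvtv', group 1 = 'tv'.
With a single group, `findall` returns only what that group captured — 4 items.

['nj', 'tv', 'nj', 'tv']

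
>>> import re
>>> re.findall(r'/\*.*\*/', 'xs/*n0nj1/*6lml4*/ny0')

With no groups in the pattern, `findall` gives back each whole match — 1 here.

['/*n0nj1/*6lml4*/']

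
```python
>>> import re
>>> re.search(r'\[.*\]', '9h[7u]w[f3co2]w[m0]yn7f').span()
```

The match spans [2:19] → '[7u]w[f3co2]w[m0]'.

(2, 19)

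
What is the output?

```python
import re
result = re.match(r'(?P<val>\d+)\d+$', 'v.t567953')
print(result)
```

With `match`, the pattern is implicitly anchored at the beginning.
Here position 0 doesn't satisfy it, so the call returns None.

None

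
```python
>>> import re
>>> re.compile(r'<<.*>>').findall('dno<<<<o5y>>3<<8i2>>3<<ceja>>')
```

['<<<<o5y>>3<<8i2>>3<<ceja>>']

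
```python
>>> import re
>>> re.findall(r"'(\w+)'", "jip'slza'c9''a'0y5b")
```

Walking the string: at [3:9] match "'slza'", group 1 = 'slza'; at [12:15] match "'a'", group 1 = 'a'.
One capturing group, so `findall` returns just the captured substring from each match — 2 in all.

['slza', 'a']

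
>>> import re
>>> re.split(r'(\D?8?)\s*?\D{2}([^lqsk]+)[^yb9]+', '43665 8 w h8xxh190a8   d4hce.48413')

['43665', ' 8', ' h8xxh190a8   d4hce.4841', '']

The pattern matches optionally a non-digit, then optionally the literal '8' (captured); then zero or more of whitespace (lazy), then exactly 2 of a non-digit; then one or more of any character except [lqsk] (captured); then one or more of any character except [yb9].
The `?` after the quantifier makes it lazy — it takes as little as possible before letting the rest of the pattern try.
Matches to split on: at [5:34] → ' 8 w h8xxh190a8   d4hce.48413'.
`re.split` interleaves the captured-group text with the surrounding fragments.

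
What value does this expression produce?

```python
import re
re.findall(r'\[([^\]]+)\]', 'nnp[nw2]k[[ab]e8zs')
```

With a single group, `findall` returns only what that group captured — 2 items.

['nw2', '[ab']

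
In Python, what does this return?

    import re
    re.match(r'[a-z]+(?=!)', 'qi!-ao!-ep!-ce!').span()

(0, 2)

With `match`, the pattern is implicitly anchored at the beginning.
The match spans [0:2] → 'qi'.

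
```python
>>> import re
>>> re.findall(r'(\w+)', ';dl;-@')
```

['dl']

This matches one or more of a word character (captured).
Matches: at [1:3] match 'dl', group 1 = 'dl'.
Because there's exactly one group, `findall` drops the full match and keeps group 1 from the one hit.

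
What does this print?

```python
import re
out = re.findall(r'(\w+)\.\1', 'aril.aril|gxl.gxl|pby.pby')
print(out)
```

['aril', 'gxl', 'pby']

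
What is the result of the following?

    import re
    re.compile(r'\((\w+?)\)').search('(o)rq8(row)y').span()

(0, 3)

`re.search` tries every starting position until one works.
The match spans [0:3] → '(o)'.
Captured: group 1 = 'o'.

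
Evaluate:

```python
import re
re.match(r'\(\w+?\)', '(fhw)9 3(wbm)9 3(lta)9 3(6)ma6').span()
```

(0, 5)

With `match`, the pattern is implicitly anchored at the beginning.
The match spans [0:5] → '(fhw)'.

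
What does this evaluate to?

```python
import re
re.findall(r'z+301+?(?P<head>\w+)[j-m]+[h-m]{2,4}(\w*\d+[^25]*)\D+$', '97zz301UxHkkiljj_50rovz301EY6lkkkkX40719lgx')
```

This matches one or more of the literal 'z', then the literal '30', then one or more of the literal '1' (lazy); then one or more of a word character (captured as 'head'); then one or more of a character in [j-m], then 2 to 4 of a character in [h-m]; then zero or more of a word character, then one or more of a digit, then zero or more of any character except [25] (captured); then one or more of a non-digit; then anchored at the end.
Walking the string: at [2:43] match 'zz301UxHkkiljj_50rovz301EY6lkkkkX40719lgx', groups = ('UxHkkiljj_50rovz301EY6lk', 'X40719lg').
With 2 capturing groups, `findall` returns a 2-tuple per match.

[('UxHkkiljj_50rovz301EY6lk', 'X40719lg')]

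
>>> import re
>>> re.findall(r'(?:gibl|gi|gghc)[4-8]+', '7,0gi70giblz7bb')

['gi7']

Matches: at [3:6] → 'gi7'.
Since nothing is captured, `findall` lists the 1 matched substring directly.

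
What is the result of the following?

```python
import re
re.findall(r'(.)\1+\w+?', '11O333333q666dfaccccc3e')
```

`\1` has to match the exact text group 1 already captured.
Walking the string: at [0:3] match '11O', group 1 = '1'; at [3:10] match '333333q', group 1 = '3'; at [10:14] match '666d', group 1 = '6'; at [16:22] match 'ccccc3', group 1 = 'c'.
One capturing group, so `findall` returns just the captured substring from each match — 4 in all.

['1', '3', '6', 'c']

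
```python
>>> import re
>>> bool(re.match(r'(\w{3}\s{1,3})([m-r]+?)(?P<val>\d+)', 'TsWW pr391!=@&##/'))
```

False

This matches exactly 3 of a word character, then 1 to 3 of whitespace (captured); then one or more of a character in [m-r] (lazy) (captured); then one or more of a digit (captured as 'val').
`match` is anchored at position 0; if the pattern doesn't fit there, it returns None.
Here position 0 doesn't satisfy it, so the call returns None, and `bool(None)` is False.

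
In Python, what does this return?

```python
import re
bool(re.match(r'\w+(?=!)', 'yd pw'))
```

False

Because the assertion is zero-width, the text it checks is not consumed and won't appear in the result.
With `match`, the pattern is implicitly anchored at the beginning.
Here the string doesn't start with a match, so the call returns None, and `bool(None)` is False.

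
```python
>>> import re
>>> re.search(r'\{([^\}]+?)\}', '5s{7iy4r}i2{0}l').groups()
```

`re.search` scans for the first position where the pattern succeeds.
The match spans [2:9] → '{7iy4r}'.
Captured: group 1 = '7iy4r'.

('7iy4r',)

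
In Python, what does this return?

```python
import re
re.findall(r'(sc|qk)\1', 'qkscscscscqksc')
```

['sc', 'sc']

A backreference is literal: `\1` must see the identical characters the first group matched.
One capturing group, so `findall` returns just the captured substring from each match — 2 in all.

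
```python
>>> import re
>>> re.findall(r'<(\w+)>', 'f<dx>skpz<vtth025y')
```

Matches: at [1:5] match '<dx>', group 1 = 'dx'.
With a single group, `findall` returns only what that group captured — 1 item.

['dx']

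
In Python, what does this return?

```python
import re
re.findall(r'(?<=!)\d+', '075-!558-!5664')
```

Because the assertion is zero-width, the text it checks is not consumed and won't appear in the result.
Walking the string: at [5:8] → '558'; at [10:14] → '5664'.
Since nothing is captured, `findall` lists the 2 matched substrings directly.

['558', '5664']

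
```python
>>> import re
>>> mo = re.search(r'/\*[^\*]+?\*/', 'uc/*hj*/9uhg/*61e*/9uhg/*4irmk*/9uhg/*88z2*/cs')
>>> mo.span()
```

(2, 8)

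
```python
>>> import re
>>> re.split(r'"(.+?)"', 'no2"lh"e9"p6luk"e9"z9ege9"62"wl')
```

['no2', 'lh', 'e9', 'p6luk', 'e9', 'z9ege9', '62"wl']

A `+?`/`*?`/`{m,n}?` starts at its minimum and grows only as far as needed for what follows to match.
The group in the pattern means `split` returns the separators' captures alongside the pieces.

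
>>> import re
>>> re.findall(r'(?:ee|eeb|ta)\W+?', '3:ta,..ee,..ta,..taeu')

With no groups in the pattern, `findall` gives back each whole match — 3 here.

['ta,', 'ee,', 'ta,']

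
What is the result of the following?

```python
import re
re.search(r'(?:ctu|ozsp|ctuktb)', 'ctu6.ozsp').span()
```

The match spans [0:3] → 'ctu'.

(0, 3)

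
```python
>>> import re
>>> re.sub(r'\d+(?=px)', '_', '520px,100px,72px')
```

'_px,_px,_px'

The `(?=…)`/`(?<=…)` assertion just peeks at neighbouring text; it doesn't advance the match position.
Every occurrence is swapped for '_'.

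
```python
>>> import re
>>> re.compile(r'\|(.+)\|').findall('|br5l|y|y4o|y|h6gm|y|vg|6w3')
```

['br5l|y|y4o|y|h6gm|y|vg']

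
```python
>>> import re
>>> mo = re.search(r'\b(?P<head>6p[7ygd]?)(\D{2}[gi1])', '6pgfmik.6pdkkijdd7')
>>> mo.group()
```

The match spans [0:6] → '6pgfmi'.

'6pgfmi'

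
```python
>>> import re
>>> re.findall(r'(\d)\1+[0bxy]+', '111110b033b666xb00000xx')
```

After group 1 captures some text, `\1` only succeeds where that same text appears again.
One capturing group, so `findall` returns just the captured substring from each match — 3 in all.

['1', '3', '6']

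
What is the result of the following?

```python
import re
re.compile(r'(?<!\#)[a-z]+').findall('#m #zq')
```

['q']

The negative lookaround is zero-width — it rules out positions where the adjacent text would match, without consuming anything.
Since nothing is captured, `findall` lists the 1 matched substring directly.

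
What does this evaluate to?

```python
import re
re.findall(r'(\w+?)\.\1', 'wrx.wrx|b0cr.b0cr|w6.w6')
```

['wrx', 'b0cr', 'w6']

`\1` is not a pattern — it's the concrete string captured by group 1, re-applied verbatim.
Because there's exactly one group, `findall` drops the full match and keeps group 1 from each hit.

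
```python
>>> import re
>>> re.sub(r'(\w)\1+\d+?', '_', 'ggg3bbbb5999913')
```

'___3'

After group 1 captures some text, `\1` only succeeds where that same text appears again.
Matches: at [0:4] → 'ggg3'; at [4:9] → 'bbbb5'; at [9:14] → '99991'.
`sub` substitutes '_' at each match site.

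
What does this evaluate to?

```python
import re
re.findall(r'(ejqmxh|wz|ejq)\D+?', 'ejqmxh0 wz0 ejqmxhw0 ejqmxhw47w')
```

['ejq', 'ejqmxh', 'ejqmxh']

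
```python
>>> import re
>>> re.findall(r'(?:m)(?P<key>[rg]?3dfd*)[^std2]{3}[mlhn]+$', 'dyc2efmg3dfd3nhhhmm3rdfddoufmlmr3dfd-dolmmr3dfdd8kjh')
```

['r3dfdd']

The pattern matches a literal 'm' (non-capturing group); then optionally one of [rg], then the literal '3df', then zero or more of a literal 'd' (captured as 'key'); then exactly 3 of any character except [std2], then one or more of one of [mlhn]; then anchored at the end.
Walking the string: at [41:52] match 'mr3dfdd8kjh', group 1 = 'r3dfdd'.
One capturing group, so `findall` returns just the captured substring from the one match — 1 in all.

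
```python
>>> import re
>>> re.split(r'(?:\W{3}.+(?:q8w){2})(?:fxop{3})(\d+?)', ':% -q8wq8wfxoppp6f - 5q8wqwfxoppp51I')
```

['', '6', 'f - 5q8wqwfxoppp51I']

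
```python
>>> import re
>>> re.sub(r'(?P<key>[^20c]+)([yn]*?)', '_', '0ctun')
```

'0c_'

Each match is replaced by '_'.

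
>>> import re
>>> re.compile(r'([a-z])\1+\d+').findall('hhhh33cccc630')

['h', 'c']

`\1` has to match the exact text group 1 already captured.
Because there's exactly one group, `findall` drops the full match and keeps group 1 from each hit.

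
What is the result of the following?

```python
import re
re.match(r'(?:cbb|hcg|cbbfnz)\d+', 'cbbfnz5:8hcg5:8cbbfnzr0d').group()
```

'cbbfnz5'

`re.match` won't scan ahead — the pattern has to work from the very first character.
The match spans [0:7] → 'cbbfnz5'.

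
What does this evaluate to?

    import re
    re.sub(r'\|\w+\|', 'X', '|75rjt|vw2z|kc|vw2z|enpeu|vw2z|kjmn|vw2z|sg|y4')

'Xvw2zXvw2zXvw2zXvw2zXy4'

Matches: at [0:7] → '|75rjt|'; at [11:15] → '|kc|'; at [19:26] → '|enpeu|'; at [30:36] → '|kjmn|'; at [40:44] → '|sg|'.
Every occurrence is swapped for 'X'.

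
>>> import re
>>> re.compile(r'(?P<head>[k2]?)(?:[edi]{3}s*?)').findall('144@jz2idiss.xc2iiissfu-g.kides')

['2', '2', 'k']

This matches optionally one of [k2] (captured as 'head'); then exactly 3 of one of [edi], then zero or more of a literal 's' (lazy) (non-capturing group).
Scanning left to right: at [6:10] match '2idi', group 1 = '2'; at [15:19] match '2iii', group 1 = '2'; at [26:30] match 'kide', group 1 = 'k'.
`findall` collects group 1 from each match (3 total).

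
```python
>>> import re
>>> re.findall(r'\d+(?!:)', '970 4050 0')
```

The negative lookaround is zero-width — it rules out positions where the adjacent text would match, without consuming anything.
Matches: at [0:3] → '970'; at [4:8] → '4050'; at [9:10] → '0'.
Since nothing is captured, `findall` lists the 3 matched substrings directly.

['970', '4050', '0']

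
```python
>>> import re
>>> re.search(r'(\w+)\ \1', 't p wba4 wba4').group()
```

`\1` is not a pattern — it's the concrete string captured by group 1, re-applied verbatim.
The match spans [4:13] → 'wba4 wba4'.

'wba4 wba4'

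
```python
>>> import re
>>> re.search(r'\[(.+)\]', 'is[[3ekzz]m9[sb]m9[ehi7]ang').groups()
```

`re.search` scans for the first position where the pattern succeeds.
The match spans [2:24] → '[[3ekzz]m9[sb]m9[ehi7]'.
Captured: group 1 = '[3ekzz]m9[sb]m9[ehi7'.

('[3ekzz]m9[sb]m9[ehi7',)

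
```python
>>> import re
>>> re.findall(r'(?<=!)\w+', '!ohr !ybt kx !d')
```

The lookaround is zero-width — it requires the adjacent text to match without consuming it, so the asserted text isn't part of the match.
Matches: at [1:4] → 'ohr'; at [6:9] → 'ybt'; at [14:15] → 'd'.
No capturing groups, so `findall` returns the 3 full match strings.

['ohr', 'ybt', 'd']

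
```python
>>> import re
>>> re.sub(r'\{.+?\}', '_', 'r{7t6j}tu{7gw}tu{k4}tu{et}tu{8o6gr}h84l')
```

'r_tu_tu_tu_tu_h84l'

The `?` after the quantifier makes it lazy — it takes as little as possible before letting the rest of the pattern try.
Each match is replaced by '_'.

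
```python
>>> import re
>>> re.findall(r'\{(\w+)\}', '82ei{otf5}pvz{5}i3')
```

Scanning left to right: at [4:10] match '{otf5}', group 1 = 'otf5'; at [13:16] match '{5}', group 1 = '5'.
One capturing group, so `findall` returns just the captured substring from each match — 2 in all.

['otf5', '5']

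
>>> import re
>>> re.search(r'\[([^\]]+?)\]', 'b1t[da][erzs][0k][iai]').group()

'[da]'

Unlike `match`, `search` isn't anchored — it looks for the pattern anywhere in the string.
The match spans [3:7] → '[da]'.
Captured: group 1 = 'da'.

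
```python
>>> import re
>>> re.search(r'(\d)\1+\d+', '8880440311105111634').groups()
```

After group 1 captures some text, `\1` only succeeds where that same text appears again.
Unlike `match`, `search` isn't anchored — it looks for the pattern anywhere in the string.
The match spans [0:19] → '8880440311105111634'.
Captured: group 1 = '8'.

('8',)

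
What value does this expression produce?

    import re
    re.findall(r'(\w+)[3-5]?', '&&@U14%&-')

The pattern matches one or more of a word character (captured); then optionally a character in [3-5].
Walking the string: at [3:6] match 'U14', group 1 = 'U14'.
Because there's exactly one group, `findall` drops the full match and keeps group 1 from the one hit.

['U14']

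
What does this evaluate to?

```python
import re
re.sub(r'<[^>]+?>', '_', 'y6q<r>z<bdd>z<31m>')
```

'y6q_z_z_'

Matches: at [3:6] → '<r>'; at [7:12] → '<bdd>'; at [13:18] → '<31m>'.
Every occurrence is swapped for '_'.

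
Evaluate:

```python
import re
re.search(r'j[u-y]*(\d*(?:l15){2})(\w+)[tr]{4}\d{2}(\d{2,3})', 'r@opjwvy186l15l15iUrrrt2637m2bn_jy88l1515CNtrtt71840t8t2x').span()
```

(4, 52)

Pattern: a literal 'j', then zero or more of a character in [u-y]; then zero or more of a digit, then the literal 'l15' repeated 2 times (captured); then one or more of a word character (captured); then exactly 4 of one of [tr], then exactly 2 of a digit; then 2 to 3 of a digit (captured).
The match spans [4:52] → 'jwvy186l15l15iUrrrt2637m2bn_jy88l1515CNtrtt71840'.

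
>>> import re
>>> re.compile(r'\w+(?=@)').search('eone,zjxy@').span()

(5, 9)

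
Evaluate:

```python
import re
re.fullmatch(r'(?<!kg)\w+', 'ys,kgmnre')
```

None

`re.fullmatch` requires the pattern to consume the entire string.
Here the string isn't matched end-to-end, so the call returns None.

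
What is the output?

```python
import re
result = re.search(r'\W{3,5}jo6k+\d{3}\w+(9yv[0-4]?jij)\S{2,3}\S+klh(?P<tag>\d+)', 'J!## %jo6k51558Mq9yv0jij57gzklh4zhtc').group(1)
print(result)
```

This matches 3 to 5 of a non-word character, then the literal 'jo6', then one or more of a literal 'k'; then exactly 3 of a digit, then one or more of a word character; then the literal '9yv', then optionally a character in [0-4], then the literal 'jij' (captured); then 2 to 3 of a non-whitespace character, then one or more of a non-whitespace character, then the literal 'klh'; then one or more of a digit (captured as 'tag').
`re.search` scans for the first position where the pattern succeeds.
The match spans [1:32] → '!## %jo6k51558Mq9yv0jij57gzklh4'.
Captured: group 1 = '9yv0jij', group 2 = '4'.

9yv0jij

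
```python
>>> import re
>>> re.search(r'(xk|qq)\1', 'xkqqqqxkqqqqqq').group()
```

'qqqq'

`\1` has to match the exact text group 1 already captured.
The match spans [2:6] → 'qqqq'.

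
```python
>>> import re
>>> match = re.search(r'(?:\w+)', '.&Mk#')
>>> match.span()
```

(2, 4)

This matches one or more of a word character (non-capturing group).
`search` walks the string left to right and returns the first match it finds.
The match spans [2:4] → 'Mk'.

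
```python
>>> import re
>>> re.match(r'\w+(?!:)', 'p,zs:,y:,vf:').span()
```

(0, 1)

The negative lookaround is zero-width — it rules out positions where the adjacent text would match, without consuming anything.
`re.match` only tries the pattern at the start of the string.
The match spans [0:1] → 'p'.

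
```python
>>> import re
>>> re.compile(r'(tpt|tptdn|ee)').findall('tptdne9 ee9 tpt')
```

['tpt', 'ee', 'tpt']

Alternation tries branches left to right and keeps the first one that lets the overall match succeed at that position.
Because there's exactly one group, `findall` drops the full match and keeps group 1 from each hit.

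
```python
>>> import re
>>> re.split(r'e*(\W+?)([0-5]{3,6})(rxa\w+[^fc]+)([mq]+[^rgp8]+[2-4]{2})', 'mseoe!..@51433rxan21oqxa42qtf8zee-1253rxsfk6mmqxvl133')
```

['mseo', '!..@', '51433', 'rxan21o', 'qxa42', 'qtf8zee-1253rxsfk6mmqxvl133']

Pattern: zero or more of a literal 'e'; then one or more of a non-word character (lazy) (captured); then 3 to 6 of a character in [0-5] (captured); then the literal 'rxa', then one or more of a word character, then one or more of any character except [fc] (captured); then one or more of one of [mq], then one or more of any character except [rgp8], then exactly 2 of a character in [2-4] (captured).
`re.split` interleaves the captured-group text with the surrounding fragments.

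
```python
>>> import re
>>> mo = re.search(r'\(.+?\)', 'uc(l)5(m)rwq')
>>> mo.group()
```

The match spans [2:5] → '(l)'.

'(l)'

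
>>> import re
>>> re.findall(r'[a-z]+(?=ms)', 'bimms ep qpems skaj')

['bim', 'qpe']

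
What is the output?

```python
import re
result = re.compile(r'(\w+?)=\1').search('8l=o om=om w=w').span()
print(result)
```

After group 1 captures some text, `\1` only succeeds where that same text appears again.
The match spans [5:10] → 'om=om'.

(5, 10)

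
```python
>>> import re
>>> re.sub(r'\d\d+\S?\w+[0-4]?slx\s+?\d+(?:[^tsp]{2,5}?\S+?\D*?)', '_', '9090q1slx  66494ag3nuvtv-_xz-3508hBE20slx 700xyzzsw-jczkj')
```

This matches a digit, then one or more of a digit; then optionally a non-whitespace character, then one or more of a word character; then optionally a character in [0-4], then the literal 'slx'; then one or more of whitespace (lazy); then one or more of a digit; then 2 to 5 of any character except [tsp] (lazy), then one or more of a non-whitespace character (lazy), then zero or more of a non-digit (lazy) (non-capturing group).
With the lazy modifier that quantifier settles for the fewest repetitions that let the rest of the pattern succeed (the atoms after it are unaffected and can still be greedy).
Matches: at [0:19] → '9090q1slx  66494ag3'; at [29:48] → '3508hBE20slx 700xyz'.
Each match is replaced by '_'.

'_nuvtv-_xz-_zsw-jczkj'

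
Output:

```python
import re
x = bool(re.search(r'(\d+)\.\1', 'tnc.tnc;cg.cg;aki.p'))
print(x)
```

The backreference `\1` re-matches whatever the first group consumed, character for character.
`re.search` scans for the first position where the pattern succeeds.
Here no position works, so the call returns None, and `bool(None)` is False.

False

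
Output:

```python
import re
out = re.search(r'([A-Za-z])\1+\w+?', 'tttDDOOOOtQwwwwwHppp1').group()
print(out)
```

tttD

A backreference is literal: `\1` must see the identical characters the first group matched.
`search` walks the string left to right and returns the first match it finds.
The match spans [0:4] → 'tttD'.
Captured: group 1 = 't'.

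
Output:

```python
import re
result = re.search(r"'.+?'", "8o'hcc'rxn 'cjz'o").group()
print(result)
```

'hcc'

With the lazy modifier that quantifier settles for the fewest repetitions that let the rest of the pattern succeed (the atoms after it are unaffected and can still be greedy).
The match spans [2:7] → "'hcc'".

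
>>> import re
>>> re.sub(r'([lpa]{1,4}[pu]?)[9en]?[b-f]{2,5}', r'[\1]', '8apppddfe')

'8[appp]'

Pattern: 1 to 4 of one of [lpa], then optionally one of [pu] (captured); then optionally one of [9en], then 2 to 5 of a character in [b-f].
Matches: at [1:9] → 'apppddfe'.
`\1` in the replacement pulls in group 1's text for each match.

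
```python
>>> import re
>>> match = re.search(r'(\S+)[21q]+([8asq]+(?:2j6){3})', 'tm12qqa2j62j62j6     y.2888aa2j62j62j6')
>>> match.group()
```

'tm12qqa2j62j62j6'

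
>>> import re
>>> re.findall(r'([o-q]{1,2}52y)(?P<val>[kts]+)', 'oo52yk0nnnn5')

With 2 capturing groups, `findall` returns a 2-tuple per match.

[('oo52y', 'k')]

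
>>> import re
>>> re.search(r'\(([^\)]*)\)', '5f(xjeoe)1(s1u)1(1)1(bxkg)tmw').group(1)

'xjeoe'

The match spans [2:9] → '(xjeoe)'.
Captured: group 1 = 'xjeoe'.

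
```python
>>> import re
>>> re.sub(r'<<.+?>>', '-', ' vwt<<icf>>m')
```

' vwt-m'

Matches: at [4:11] → '<<icf>>'.
Each match is replaced by '-'.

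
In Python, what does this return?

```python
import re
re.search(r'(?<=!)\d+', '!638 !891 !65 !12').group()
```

'638'

Because the assertion is zero-width, the text it checks is not consumed and won't appear in the result.
The match spans [1:4] → '638'.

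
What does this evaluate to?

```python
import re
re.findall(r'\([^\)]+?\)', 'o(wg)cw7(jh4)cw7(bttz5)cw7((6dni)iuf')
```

Scanning left to right: at [1:5] → '(wg)'; at [8:13] → '(jh4)'; at [16:23] → '(bttz5)'; at [26:33] → '((6dni)'.
No capturing groups, so `findall` returns the 4 full match strings.

['(wg)', '(jh4)', '(bttz5)', '((6dni)']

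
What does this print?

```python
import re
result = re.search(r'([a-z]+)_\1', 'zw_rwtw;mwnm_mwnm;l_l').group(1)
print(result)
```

The backreference `\1` re-matches whatever the first group consumed, character for character.
`search` walks the string left to right and returns the first match it finds.
The match spans [8:17] → 'mwnm_mwnm'.
Captured: group 1 = 'mwnm'.

mwnm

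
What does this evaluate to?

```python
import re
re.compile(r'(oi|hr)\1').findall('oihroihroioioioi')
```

After group 1 captures some text, `\1` only succeeds where that same text appears again.
Matches: at [8:12] match 'oioi', group 1 = 'oi'; at [12:16] match 'oioi', group 1 = 'oi'.
One capturing group, so `findall` returns just the captured substring from each match — 2 in all.

['oi', 'oi']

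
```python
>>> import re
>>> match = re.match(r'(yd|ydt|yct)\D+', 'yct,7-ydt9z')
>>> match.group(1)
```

'yct'

`re.match` only tries the pattern at the start of the string.
The match spans [0:4] → 'yct,'.
Captured: group 1 = 'yct'.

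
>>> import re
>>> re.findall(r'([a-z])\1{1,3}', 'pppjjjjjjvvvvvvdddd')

['p', 'j', 'j', 'v', 'v', 'd']

After group 1 captures some text, `\1` only succeeds where that same text appears again.
Scanning left to right: at [0:3] match 'ppp', group 1 = 'p'; at [3:7] match 'jjjj', group 1 = 'j'; at [7:9] match 'jj', group 1 = 'j'; at [9:13] match 'vvvv', group 1 = 'v'; at [13:15] match 'vv', group 1 = 'v'; ….
Because there's exactly one group, `findall` drops the full match and keeps group 1 from each hit.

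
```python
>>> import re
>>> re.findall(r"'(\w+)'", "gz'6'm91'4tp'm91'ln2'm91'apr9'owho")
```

One capturing group, so `findall` returns just the captured substring from each match — 4 in all.

['6', '4tp', 'ln2', 'apr9']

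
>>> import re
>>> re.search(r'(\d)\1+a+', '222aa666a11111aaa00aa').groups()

The match spans [0:5] → '222aa'.
Captured: group 1 = '2'.

('2',)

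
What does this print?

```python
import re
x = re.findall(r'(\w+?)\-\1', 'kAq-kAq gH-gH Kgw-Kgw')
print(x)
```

['kAq', 'gH', 'Kgw']

A backreference is literal: `\1` must see the identical characters the first group matched.
Matches: at [0:7] match 'kAq-kAq', group 1 = 'kAq'; at [8:13] match 'gH-gH', group 1 = 'gH'; at [14:21] match 'Kgw-Kgw', group 1 = 'Kgw'.
Because there's exactly one group, `findall` drops the full match and keeps group 1 from each hit.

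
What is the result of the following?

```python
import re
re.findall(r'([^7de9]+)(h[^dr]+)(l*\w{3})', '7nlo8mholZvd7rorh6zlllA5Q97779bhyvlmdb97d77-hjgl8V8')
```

Pattern: one or more of any character except [7de9] (captured); then the literal 'h', then one or more of any character except [dr] (captured); then zero or more of a literal 'l', then exactly 3 of a word character (captured).
Matches: at [1:14] match 'nlo8mholZvd7r', groups = ('nlo8m', 'holZv', 'd7r'); at [14:39] match 'orh6zlllA5Q97779bhyvlmdb9', groups = ('or', 'h6zlllA5Q97779bhyvlm', 'db9'); at [43:51] match '-hjgl8V8', groups = ('-', 'hjgl', '8V8').
With 3 capturing groups, `findall` returns a 3-tuple per match.

[('nlo8m', 'holZv', 'd7r'), ('or', 'h6zlllA5Q97779bhyvlm', 'db9'), ('-', 'hjgl', '8V8')]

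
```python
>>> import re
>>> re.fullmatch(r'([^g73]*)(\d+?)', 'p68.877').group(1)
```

Pattern: zero or more of any character except [g73] (captured); then one or more of a digit (lazy) (captured).
`fullmatch` succeeds only if the pattern covers the string from start to end.
The match spans [0:7] → 'p68.877'.
Captured: group 1 = 'p68.8', group 2 = '77'.

'p68.8'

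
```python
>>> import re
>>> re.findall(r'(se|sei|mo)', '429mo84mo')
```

Matches: at [3:5] match 'mo', group 1 = 'mo'; at [7:9] match 'mo', group 1 = 'mo'.
`findall` collects group 1 from each match (2 total).

['mo', 'mo']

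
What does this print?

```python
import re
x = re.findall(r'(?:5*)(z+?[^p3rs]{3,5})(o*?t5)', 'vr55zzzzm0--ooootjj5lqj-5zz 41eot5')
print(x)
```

[('zz 41e', 'ot5')]

The pattern matches zero or more of a literal '5' (non-capturing group); then one or more of the literal 'z' (lazy), then 3 to 5 of any character except [p3rs] (captured); then zero or more of the literal 'o' (lazy), then the literal 't5' (captured).
Walking the string: at [24:34] match '5zz 41eot5', groups = ('zz 41e', 'ot5').
2 groups means the one result is a tuple of 2 captured strings — 1 here.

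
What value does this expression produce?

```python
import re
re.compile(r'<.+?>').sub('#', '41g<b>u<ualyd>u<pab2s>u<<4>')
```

Because the quantifier is non-greedy, it stops expanding at the earliest point where the rest of the pattern can succeed.
Matches: at [3:6] → '<b>'; at [7:14] → '<ualyd>'; at [15:22] → '<pab2s>'; at [23:27] → '<<4>'.
`sub` substitutes '#' at each match site.

'41g#u#u#u#'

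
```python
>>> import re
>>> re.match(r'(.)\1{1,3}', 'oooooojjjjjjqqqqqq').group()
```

'oooo'

`\1` is not a pattern — it's the concrete string captured by group 1, re-applied verbatim.
`re.match` only tries the pattern at the start of the string.
The match spans [0:4] → 'oooo'.
Captured: group 1 = 'o'.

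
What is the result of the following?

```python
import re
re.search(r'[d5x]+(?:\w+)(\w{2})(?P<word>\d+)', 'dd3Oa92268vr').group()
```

'dd3Oa92268'

Pattern: one or more of one of [d5x]; then one or more of a word character (non-capturing group); then exactly 2 of a word character (captured); then one or more of a digit (captured as 'word').
`search` walks the string left to right and returns the first match it finds.
The match spans [0:10] → 'dd3Oa92268'.
Captured: group 1 = '26', group 2 = '8'.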